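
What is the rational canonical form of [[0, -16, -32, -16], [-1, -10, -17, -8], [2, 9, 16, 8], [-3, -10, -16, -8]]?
The invariant factors of A (the non-unit diagonal entries of the Smith normal form of xI - A over ℚ[x]) are (x^2 + x - 4)^2, each dividing the next. The characteristic polynomial is their product, (x^2 + x - 4)^2.

The rational canonical form is the block-diagonal matrix of companion matrices C(f_i):
R = [[0, 0, 0, -16], [1, 0, 0, 8], [0, 1, 0, 7], [0, 0, 1, -2]].

Note the characteristic polynomial does not split into linear factors over ℚ, so A has no Jordan form over ℚ; the rational canonical form exists over any field.

R = [[0, 0, 0, -16], [1, 0, 0, 8], [0, 1, 0, 7], [0, 0, 1, -2]]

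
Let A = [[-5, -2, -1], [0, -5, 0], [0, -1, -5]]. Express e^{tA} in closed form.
A has Jordan form J = [[-5, 1, 0], [0, -5, 1], [0, 0, -5]] with A = PJP^{-1}, so e^{tA} = P e^{tJ} P^{-1}.

For a Jordan block J_k(λ), e^{tJ_k(λ)} = e^{λt} · (I + tN + t^2 N^2/2! + ... + t^{k-1} N^{k-1}/(k-1)!) where N is the nilpotent superdiagonal part.

Assembling the blocks and conjugating back gives the entries of e^{tA} as shown above.

e^{tA} = [[e^{-5*t}, t*(t - 4)*e^{-5*t}/2, -t*e^{-5*t}], [0, e^{-5*t}, 0], [0, -t*e^{-5*t}, e^{-5*t}]]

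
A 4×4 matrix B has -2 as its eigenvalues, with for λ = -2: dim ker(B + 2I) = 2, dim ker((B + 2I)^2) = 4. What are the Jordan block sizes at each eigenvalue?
λ = -2: successive nullity increments [2, 2] count blocks of size ≥ k; block sizes are [2, 2].

Jordan blocks: (-2, 2), (-2, 2)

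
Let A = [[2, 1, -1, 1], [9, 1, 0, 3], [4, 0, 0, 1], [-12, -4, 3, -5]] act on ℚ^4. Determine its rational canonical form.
R = [[0, -1, 0, 0], [1, -1, 0, 0], [0, 0, 0, -1], [0, 0, 1, -1]]

The invariant factors of A (the non-unit diagonal entries of the Smith normal form of xI - A over ℚ[x]) are x^2 + x + 1, x^2 + x + 1, each dividing the next. The characteristic polynomial is their product, (x^2 + x + 1)^2.

The rational canonical form is the block-diagonal matrix of companion matrices C(f_i):
R = [[0, -1, 0, 0], [1, -1, 0, 0], [0, 0, 0, -1], [0, 0, 1, -1]].

Note the characteristic polynomial does not split into linear factors over ℚ, so A has no Jordan form over ℚ; the rational canonical form exists over any field.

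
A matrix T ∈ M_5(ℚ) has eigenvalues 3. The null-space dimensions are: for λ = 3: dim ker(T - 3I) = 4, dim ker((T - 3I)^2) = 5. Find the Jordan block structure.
Jordan blocks: (3, 2), (3, 1), (3, 1), (3, 1)

λ = 3: successive nullity increments [4, 1] count blocks of size ≥ k; block sizes are [2, 1, 1, 1].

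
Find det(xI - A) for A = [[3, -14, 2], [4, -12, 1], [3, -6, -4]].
xI - A = [[x - 3, 14, -2], [-4, x + 12, -1], [-3, 6, x + 4]].

Expanding det(xI - A) along the first row:
det(xI - A) = + (x - 3)·det([[x + 12, -1], [6, x + 4]]) - (14)·det([[-4, -1], [-3, x + 4]]) + (-2)·det([[-4, x + 12], [-3, 6]]).

Evaluating gives χ_A(x) = x^3 + 13x^2 + 56x + 80 = (x + 4)^2(x + 5).

χ_A(x) = (x + 4)^2(x + 5)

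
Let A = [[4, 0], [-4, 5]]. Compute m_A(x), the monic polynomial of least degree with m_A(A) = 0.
m_A(x) = (x - 5)(x - 4)

The characteristic polynomial factors as (x - 5)(x - 4). The minimal polynomial is ∏(x - λ)^{k_λ} where k_λ is the size of the largest Jordan block at λ.

For λ = 4: rank(A - 4I) = 1, and the largest Jordan block has size 1 (the smallest k with rank((A - 4I)^k) = rank((A - 4I)^(k+1))).
For λ = 5: rank(A - 5I) = 1, and the largest Jordan block has size 1 (the smallest k with rank((A - 5I)^k) = rank((A - 5I)^(k+1))).

So m_A(x) = (x - 5)(x - 4).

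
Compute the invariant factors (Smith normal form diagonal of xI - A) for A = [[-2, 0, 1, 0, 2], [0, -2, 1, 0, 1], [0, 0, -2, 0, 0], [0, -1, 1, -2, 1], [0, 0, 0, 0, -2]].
(x + 2)^2, (x + 2)^3

The Jordan structure of A has elementary divisors (x + 2)^3, (x + 2)^2. Arranging the block sizes at each eigenvalue in decreasing order and taking row products gives the invariant factors.

Invariant factors (smallest first, each dividing the next): (x + 2)^2, (x + 2)^3.

Check: the last factor (x + 2)^3 is the minimal polynomial, and the product (x + 2)^5 is the characteristic polynomial.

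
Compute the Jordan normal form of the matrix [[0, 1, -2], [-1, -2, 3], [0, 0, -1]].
J = [[-1, 1, 0], [0, -1, 1], [0, 0, -1]]

The characteristic polynomial is det(xI - A) = (x + 1)^3, so the eigenvalues are -1 (algebraic multiplicity 3).

For λ = -1: rank(A + I) = 2, rank((A + I)^2) = 1, rank((A + I)^3) = 0. The eigenspace has dimension 3 - 2 = 1, so there is 1 Jordan block; the rank sequence gives block sizes [3].

Assembling the blocks gives the Jordan form J above.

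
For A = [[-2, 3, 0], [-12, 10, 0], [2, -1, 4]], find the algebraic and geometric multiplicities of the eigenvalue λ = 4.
algebraic multiplicity 3, geometric multiplicity 2

The characteristic polynomial is (x - 4)^3, so the factor x - 4 appears with exponent 3: the algebraic multiplicity is 3.

rank(A - 4I) = 1, so the eigenspace has dimension 3 - 1 = 2: the geometric multiplicity is 2.

Since 2 < 3, A is not diagonalizable.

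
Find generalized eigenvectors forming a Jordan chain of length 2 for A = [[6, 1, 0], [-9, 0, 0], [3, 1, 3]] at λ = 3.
We seek v_1 ∈ ker((A - 3I)^2) \ ker(A - 3I), then set v_{i+1} = (A - 3I) v_i.

One such chain is v_1 = [[1, -2, 0]]^T, v_2 = [[1, -3, 1]]^T. Check: (A - 3I) v_2 = [[0, 0, 0]]^T = 0.

v_1 = [[1, -2, 0]]^T, v_2 = [[1, -3, 1]]^T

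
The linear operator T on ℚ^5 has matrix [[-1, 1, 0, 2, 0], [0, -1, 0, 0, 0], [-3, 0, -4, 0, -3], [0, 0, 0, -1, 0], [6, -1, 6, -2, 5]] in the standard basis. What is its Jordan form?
J = [[-1, 1, 0, 0, 0], [0, -1, 0, 0, 0], [0, 0, -1, 0, 0], [0, 0, 0, -1, 0], [0, 0, 0, 0, 2]]

The characteristic polynomial is det(xI - A) = (x - 2)(x + 1)^4, so the eigenvalues are -1 (algebraic multiplicity 4), 2 (algebraic multiplicity 1).

For λ = -1: rank(A + I) = 2, rank((A + I)^2) = 1. The eigenspace has dimension 5 - 2 = 3, so there are 3 Jordan blocks; the rank sequence gives block sizes [2, 1, 1].

For λ = 2: algebraic multiplicity 1 gives one 1×1 block.

Assembling the blocks gives the Jordan form J above.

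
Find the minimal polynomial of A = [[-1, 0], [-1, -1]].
The characteristic polynomial factors as (x + 1)^2. The minimal polynomial is ∏(x - λ)^{k_λ} where k_λ is the size of the largest Jordan block at λ.

For λ = -1: rank(A + I) = 1, and the largest Jordan block has size 2 (the smallest k with rank((A + I)^k) = rank((A + I)^(k+1))).

So m_A(x) = (x + 1)^2.

m_A(x) = (x + 1)^2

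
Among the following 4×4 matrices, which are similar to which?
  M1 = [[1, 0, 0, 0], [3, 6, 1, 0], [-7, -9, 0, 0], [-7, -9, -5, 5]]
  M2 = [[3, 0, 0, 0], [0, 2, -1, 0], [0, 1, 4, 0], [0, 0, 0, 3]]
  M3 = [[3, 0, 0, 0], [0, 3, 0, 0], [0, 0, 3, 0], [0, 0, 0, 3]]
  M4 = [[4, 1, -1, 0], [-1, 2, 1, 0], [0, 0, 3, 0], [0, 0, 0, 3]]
Characteristic polynomials: χ_{M1} = (x - 5)(x - 3)^2(x - 1), χ_{M2} = (x - 3)^4, χ_{M3} = (x - 3)^4, χ_{M4} = (x - 3)^4.

{M1}: invariant factors (x - 5)(x - 3)^2(x - 1).

{M2, M4}: invariant factors x - 3, x - 3, (x - 3)^2.

{M3}: invariant factors x - 3, x - 3, x - 3, x - 3.

Matrices are similar if and only if their invariant-factor lists agree; the partition into similarity classes is {M1}, {M2, M4}, {M3}.

3 classes: {M1}, {M2, M4}, {M3}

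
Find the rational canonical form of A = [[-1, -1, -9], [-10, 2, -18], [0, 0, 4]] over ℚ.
The invariant factors of A (the non-unit diagonal entries of the Smith normal form of xI - A over ℚ[x]) are x - 4, (x - 4)(x + 3), each dividing the next. The characteristic polynomial is their product, (x - 4)^2(x + 3).

The rational canonical form is the block-diagonal matrix of companion matrices C(f_i):
R = [[4, 0, 0], [0, 0, 12], [0, 1, 1]].

R = [[4, 0, 0], [0, 0, 12], [0, 1, 1]]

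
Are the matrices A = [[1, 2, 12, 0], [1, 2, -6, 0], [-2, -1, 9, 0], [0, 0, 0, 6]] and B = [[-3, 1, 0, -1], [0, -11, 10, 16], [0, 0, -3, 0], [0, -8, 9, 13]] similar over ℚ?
No.

trace(A) = 18 but trace(B) = -4. The trace is a similarity invariant, so A and B are not similar.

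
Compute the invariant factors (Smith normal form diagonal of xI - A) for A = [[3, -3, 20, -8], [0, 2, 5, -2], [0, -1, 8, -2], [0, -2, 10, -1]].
The Jordan structure of A has elementary divisors (x - 3)^3, (x - 3). Arranging the block sizes at each eigenvalue in decreasing order and taking row products gives the invariant factors.

Invariant factors (smallest first, each dividing the next): x - 3, (x - 3)^3.

Check: the last factor (x - 3)^3 is the minimal polynomial, and the product (x - 3)^4 is the characteristic polynomial.

x - 3, (x - 3)^3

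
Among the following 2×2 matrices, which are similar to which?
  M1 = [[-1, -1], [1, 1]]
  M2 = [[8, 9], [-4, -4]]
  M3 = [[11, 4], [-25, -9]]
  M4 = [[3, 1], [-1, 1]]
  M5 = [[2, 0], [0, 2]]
Characteristic polynomials: χ_{M1} = x^2, χ_{M2} = (x - 2)^2, χ_{M3} = (x - 1)^2, χ_{M4} = (x - 2)^2, χ_{M5} = (x - 2)^2.

{M1}: invariant factors x^2.

{M2, M4}: invariant factors (x - 2)^2.

{M3}: invariant factors (x - 1)^2.

{M5}: invariant factors x - 2, x - 2.

Matrices are similar if and only if their invariant-factor lists agree; the partition into similarity classes is {M1}, {M2, M4}, {M3}, {M5}.

4 classes: {M1}, {M2, M4}, {M3}, {M5}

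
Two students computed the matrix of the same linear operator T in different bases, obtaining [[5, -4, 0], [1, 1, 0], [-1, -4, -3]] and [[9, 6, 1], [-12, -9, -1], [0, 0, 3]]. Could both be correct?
Yes.

Two matrices over a field are similar if and only if they have the same invariant factors.

Both A and B have characteristic polynomial (x - 3)^2(x + 3) and minimal polynomial (x - 3)^2(x + 3). Computing further, both have invariant factors (x - 3)^2(x + 3). Hence A and B are similar.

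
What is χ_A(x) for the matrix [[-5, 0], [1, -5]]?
χ_A(x) = (x + 5)^2

xI - A = [[x + 5, 0], [-1, x + 5]].

Expanding det(xI - A) along the first row:
det(xI - A) = + (x + 5)·det([[x + 5]]) - (0)·det([[-1]]).

Evaluating gives χ_A(x) = x^2 + 10x + 25 = (x + 5)^2.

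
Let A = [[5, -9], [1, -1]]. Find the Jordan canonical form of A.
J = [[2, 1], [0, 2]]

The characteristic polynomial is det(xI - A) = (x - 2)^2, so the eigenvalues are 2 (algebraic multiplicity 2).

For λ = 2: rank(A - 2I) = 1, rank((A - 2I)^2) = 0. The eigenspace has dimension 2 - 1 = 1, so there is 1 Jordan block; the rank sequence gives block sizes [2].

Assembling the blocks gives the Jordan form J above.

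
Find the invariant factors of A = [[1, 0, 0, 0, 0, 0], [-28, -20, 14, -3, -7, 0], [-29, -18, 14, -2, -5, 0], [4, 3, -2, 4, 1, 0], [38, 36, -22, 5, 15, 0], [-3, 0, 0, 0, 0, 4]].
The Jordan structure of A has elementary divisors (x - 1), (x - 1), (x - 4)^3, (x - 4). Arranging the block sizes at each eigenvalue in decreasing order and taking row products gives the invariant factors.

Invariant factors (smallest first, each dividing the next): (x - 4)(x - 1), (x - 4)^3(x - 1).

Check: the last factor (x - 4)^3(x - 1) is the minimal polynomial, and the product (x - 4)^4(x - 1)^2 is the characteristic polynomial.

(x - 4)(x - 1), (x - 4)^3(x - 1)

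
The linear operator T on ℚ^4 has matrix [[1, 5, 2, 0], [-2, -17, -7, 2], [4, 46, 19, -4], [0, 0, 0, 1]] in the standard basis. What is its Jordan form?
J = [[1, 1, 0, 0], [0, 1, 1, 0], [0, 0, 1, 0], [0, 0, 0, 1]]

The characteristic polynomial is det(xI - A) = (x - 1)^4, so the eigenvalues are 1 (algebraic multiplicity 4).

For λ = 1: rank(A - I) = 2, rank((A - I)^2) = 1, rank((A - I)^3) = 0. The eigenspace has dimension 4 - 2 = 2, so there are 2 Jordan blocks; the rank sequence gives block sizes [3, 1].

Assembling the blocks gives the Jordan form J above.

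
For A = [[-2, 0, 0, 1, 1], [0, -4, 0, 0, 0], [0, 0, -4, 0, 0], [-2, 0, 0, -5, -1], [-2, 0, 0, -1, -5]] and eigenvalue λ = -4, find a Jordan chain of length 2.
v_1 = [[0, 0, 0, 0, 1]]^T, v_2 = [[1, 0, 0, -1, -1]]^T

We seek v_1 ∈ ker((A + 4I)^2) \ ker(A + 4I), then set v_{i+1} = (A + 4I) v_i.

One such chain is v_1 = [[0, 0, 0, 0, 1]]^T, v_2 = [[1, 0, 0, -1, -1]]^T. Check: (A + 4I) v_2 = [[0, 0, 0, 0, 0]]^T = 0.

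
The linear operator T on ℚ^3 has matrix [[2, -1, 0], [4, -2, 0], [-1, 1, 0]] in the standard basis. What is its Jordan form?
J = [[0, 1, 0], [0, 0, 1], [0, 0, 0]]

The characteristic polynomial is det(xI - A) = x^3, so the eigenvalues are 0 (algebraic multiplicity 3).

For λ = 0: rank(A) = 2, rank(A^2) = 1, rank(A^3) = 0. The eigenspace has dimension 3 - 2 = 1, so there is 1 Jordan block; the rank sequence gives block sizes [3].

Assembling the blocks gives the Jordan form J above.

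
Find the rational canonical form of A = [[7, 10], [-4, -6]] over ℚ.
R = [[0, 2], [1, 1]]

The invariant factors of A (the non-unit diagonal entries of the Smith normal form of xI - A over ℚ[x]) are (x - 2)(x + 1), each dividing the next. The characteristic polynomial is their product, (x - 2)(x + 1).

The rational canonical form is the block-diagonal matrix of companion matrices C(f_i):
R = [[0, 2], [1, 1]].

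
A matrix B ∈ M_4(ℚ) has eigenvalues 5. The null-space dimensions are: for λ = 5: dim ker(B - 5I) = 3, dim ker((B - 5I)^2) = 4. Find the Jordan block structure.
λ = 5: successive nullity increments [3, 1] count blocks of size ≥ k; block sizes are [2, 1, 1].

Jordan blocks: (5, 2), (5, 1), (5, 1)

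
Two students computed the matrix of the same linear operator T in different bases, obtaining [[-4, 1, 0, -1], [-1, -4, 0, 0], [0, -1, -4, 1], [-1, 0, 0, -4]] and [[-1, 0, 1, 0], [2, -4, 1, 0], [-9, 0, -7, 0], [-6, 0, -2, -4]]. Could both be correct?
Yes.

Two matrices over a field are similar if and only if they have the same invariant factors.

Both A and B have characteristic polynomial (x + 4)^4 and minimal polynomial (x + 4)^3. Computing further, both have invariant factors x + 4, (x + 4)^3. Hence A and B are similar.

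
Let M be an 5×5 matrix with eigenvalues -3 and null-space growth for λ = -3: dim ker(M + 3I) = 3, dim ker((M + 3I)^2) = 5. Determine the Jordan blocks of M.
Jordan blocks: (-3, 2), (-3, 2), (-3, 1)

λ = -3: successive nullity increments [3, 2] count blocks of size ≥ k; block sizes are [2, 2, 1].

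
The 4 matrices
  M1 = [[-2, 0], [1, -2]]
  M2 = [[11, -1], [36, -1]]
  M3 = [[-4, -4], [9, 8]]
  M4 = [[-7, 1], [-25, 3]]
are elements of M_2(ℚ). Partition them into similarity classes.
3 classes: {M1, M4}, {M2}, {M3}

Characteristic polynomials: χ_{M1} = (x + 2)^2, χ_{M2} = (x - 5)^2, χ_{M3} = (x - 2)^2, χ_{M4} = (x + 2)^2.

{M1, M4}: invariant factors (x + 2)^2.

{M2}: invariant factors (x - 5)^2.

{M3}: invariant factors (x - 2)^2.

Matrices are similar if and only if their invariant-factor lists agree; the partition into similarity classes is {M1, M4}, {M2}, {M3}.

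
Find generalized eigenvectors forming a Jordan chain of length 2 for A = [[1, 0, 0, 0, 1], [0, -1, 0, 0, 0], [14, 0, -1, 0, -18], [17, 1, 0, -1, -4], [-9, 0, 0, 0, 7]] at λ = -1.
v_1 = [[0, 1, -2, 0, 0]]^T, v_2 = [[0, 0, 0, 1, 0]]^T

We seek v_1 ∈ ker((A + I)^2) \ ker(A + I), then set v_{i+1} = (A + I) v_i.

One such chain is v_1 = [[0, 1, -2, 0, 0]]^T, v_2 = [[0, 0, 0, 1, 0]]^T. Check: (A + I) v_2 = [[0, 0, 0, 0, 0]]^T = 0.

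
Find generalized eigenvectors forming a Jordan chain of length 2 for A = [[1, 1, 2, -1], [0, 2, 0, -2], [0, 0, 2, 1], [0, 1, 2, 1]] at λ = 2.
We seek v_1 ∈ ker((A - 2I)^2) \ ker(A - 2I), then set v_{i+1} = (A - 2I) v_i.

One such chain is v_1 = [[0, 3, -1, 1]]^T, v_2 = [[0, -2, 1, 0]]^T. Check: (A - 2I) v_2 = [[0, 0, 0, 0]]^T = 0.

v_1 = [[0, 3, -1, 1]]^T, v_2 = [[0, -2, 1, 0]]^T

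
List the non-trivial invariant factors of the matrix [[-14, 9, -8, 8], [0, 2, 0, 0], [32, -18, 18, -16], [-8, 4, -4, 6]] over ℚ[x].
x - 2, (x - 6)(x - 2)^2

The Jordan structure of A has elementary divisors (x - 2)^2, (x - 2), (x - 6). Arranging the block sizes at each eigenvalue in decreasing order and taking row products gives the invariant factors.

Invariant factors (smallest first, each dividing the next): x - 2, (x - 6)(x - 2)^2.

Check: the last factor (x - 6)(x - 2)^2 is the minimal polynomial, and the product (x - 6)(x - 2)^3 is the characteristic polynomial.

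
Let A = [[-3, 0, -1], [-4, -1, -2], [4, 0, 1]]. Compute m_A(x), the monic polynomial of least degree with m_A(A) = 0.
m_A(x) = (x + 1)^2

The characteristic polynomial factors as (x + 1)^3. The minimal polynomial is ∏(x - λ)^{k_λ} where k_λ is the size of the largest Jordan block at λ.

For λ = -1: rank(A + I) = 1, and the largest Jordan block has size 2 (the smallest k with rank((A + I)^k) = rank((A + I)^(k+1))).

So m_A(x) = (x + 1)^2.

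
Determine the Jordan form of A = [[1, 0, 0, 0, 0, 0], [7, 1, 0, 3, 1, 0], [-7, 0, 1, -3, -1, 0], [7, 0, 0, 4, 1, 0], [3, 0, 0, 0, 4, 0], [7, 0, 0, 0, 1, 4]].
J = [[1, 0, 0, 0, 0, 0], [0, 1, 0, 0, 0, 0], [0, 0, 1, 0, 0, 0], [0, 0, 0, 4, 1, 0], [0, 0, 0, 0, 4, 0], [0, 0, 0, 0, 0, 4]]

The characteristic polynomial is det(xI - A) = (x - 4)^3(x - 1)^3, so the eigenvalues are 1 (algebraic multiplicity 3), 4 (algebraic multiplicity 3).

For λ = 1: rank(A - I) = 3. The eigenspace has dimension 6 - 3 = 3, so there are 3 Jordan blocks; the rank sequence gives block sizes [1, 1, 1].

For λ = 4: rank(A - 4I) = 4, rank((A - 4I)^2) = 3. The eigenspace has dimension 6 - 4 = 2, so there are 2 Jordan blocks; the rank sequence gives block sizes [2, 1].

Assembling the blocks gives the Jordan form J above.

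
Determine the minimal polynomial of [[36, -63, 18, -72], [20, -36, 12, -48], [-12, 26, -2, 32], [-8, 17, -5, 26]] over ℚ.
m_A(x) = (x - 6)^2

The characteristic polynomial factors as (x - 6)^4. The minimal polynomial is ∏(x - λ)^{k_λ} where k_λ is the size of the largest Jordan block at λ.

For λ = 6: rank(A - 6I) = 2, and the largest Jordan block has size 2 (the smallest k with rank((A - 6I)^k) = rank((A - 6I)^(k+1))).

So m_A(x) = (x - 6)^2.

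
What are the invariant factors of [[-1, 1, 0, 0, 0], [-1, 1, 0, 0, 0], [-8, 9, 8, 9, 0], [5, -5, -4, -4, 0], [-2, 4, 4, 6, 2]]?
x - 2, x^2(x - 2)^2

The Jordan structure of A has elementary divisors x^2, (x - 2)^2, (x - 2). Arranging the block sizes at each eigenvalue in decreasing order and taking row products gives the invariant factors.

Invariant factors (smallest first, each dividing the next): x - 2, x^2(x - 2)^2.

Check: the last factor x^2(x - 2)^2 is the minimal polynomial, and the product x^2(x - 2)^3 is the characteristic polynomial.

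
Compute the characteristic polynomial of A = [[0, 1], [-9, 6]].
xI - A = [[x, -1], [9, x - 6]].

Expanding det(xI - A) along the first row:
det(xI - A) = + (x)·det([[x - 6]]) - (-1)·det([[9]]).

Evaluating gives χ_A(x) = x^2 - 6x + 9 = (x - 3)^2.

χ_A(x) = (x - 3)^2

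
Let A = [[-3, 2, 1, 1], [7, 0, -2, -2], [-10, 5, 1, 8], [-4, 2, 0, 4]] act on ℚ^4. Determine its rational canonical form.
The invariant factors of A (the non-unit diagonal entries of the Smith normal form of xI - A over ℚ[x]) are (x - 2)(x^3 + 3x + 1), each dividing the next. The characteristic polynomial is their product, (x - 2)(x^3 + 3x + 1).

The rational canonical form is the block-diagonal matrix of companion matrices C(f_i):
R = [[0, 0, 0, 2], [1, 0, 0, 5], [0, 1, 0, -3], [0, 0, 1, 2]].

Note the characteristic polynomial does not split into linear factors over ℚ, so A has no Jordan form over ℚ; the rational canonical form exists over any field.

R = [[0, 0, 0, 2], [1, 0, 0, 5], [0, 1, 0, -3], [0, 0, 1, 2]]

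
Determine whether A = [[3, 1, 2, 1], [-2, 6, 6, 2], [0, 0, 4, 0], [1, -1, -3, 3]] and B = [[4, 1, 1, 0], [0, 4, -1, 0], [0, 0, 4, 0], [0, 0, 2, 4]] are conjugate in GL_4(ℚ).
Two matrices over a field are similar if and only if they have the same invariant factors.

Both A and B have characteristic polynomial (x - 4)^4 and minimal polynomial (x - 4)^3. Computing further, both have invariant factors x - 4, (x - 4)^3. Hence A and B are similar.

Yes.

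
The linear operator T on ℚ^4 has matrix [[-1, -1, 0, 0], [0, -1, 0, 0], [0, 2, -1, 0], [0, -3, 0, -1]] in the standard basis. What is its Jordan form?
The characteristic polynomial is det(xI - A) = (x + 1)^4, so the eigenvalues are -1 (algebraic multiplicity 4).

For λ = -1: rank(A + I) = 1, rank((A + I)^2) = 0. The eigenspace has dimension 4 - 1 = 3, so there are 3 Jordan blocks; the rank sequence gives block sizes [2, 1, 1].

Assembling the blocks gives the Jordan form J above.

J = [[-1, 1, 0, 0], [0, -1, 0, 0], [0, 0, -1, 0], [0, 0, 0, -1]]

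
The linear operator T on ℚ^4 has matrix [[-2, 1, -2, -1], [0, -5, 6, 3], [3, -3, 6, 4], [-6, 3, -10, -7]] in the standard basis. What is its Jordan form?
The characteristic polynomial is det(xI - A) = (x + 2)^4, so the eigenvalues are -2 (algebraic multiplicity 4).

For λ = -2: rank(A + 2I) = 2, rank((A + 2I)^2) = 0. The eigenspace has dimension 4 - 2 = 2, so there are 2 Jordan blocks; the rank sequence gives block sizes [2, 2].

Assembling the blocks gives the Jordan form J above.

J = [[-2, 1, 0, 0], [0, -2, 0, 0], [0, 0, -2, 1], [0, 0, 0, -2]]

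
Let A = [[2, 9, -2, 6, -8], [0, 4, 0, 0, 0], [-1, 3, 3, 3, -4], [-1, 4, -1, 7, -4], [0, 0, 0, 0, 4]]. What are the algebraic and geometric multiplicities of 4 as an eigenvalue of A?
algebraic multiplicity 5, geometric multiplicity 3

The characteristic polynomial is (x - 4)^5, so the factor x - 4 appears with exponent 5: the algebraic multiplicity is 5.

rank(A - 4I) = 2, so the eigenspace has dimension 5 - 2 = 3: the geometric multiplicity is 3.

Since 3 < 5, A is not diagonalizable.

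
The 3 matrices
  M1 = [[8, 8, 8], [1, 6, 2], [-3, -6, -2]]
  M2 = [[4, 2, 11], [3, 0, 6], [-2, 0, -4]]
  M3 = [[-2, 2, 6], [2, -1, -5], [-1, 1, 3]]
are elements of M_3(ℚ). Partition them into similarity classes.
Characteristic polynomials: χ_{M1} = (x - 4)^3, χ_{M2} = x^3, χ_{M3} = x^3.

{M1}: invariant factors x - 4, (x - 4)^2.

{M2, M3}: invariant factors x^3.

Matrices are similar if and only if their invariant-factor lists agree; the partition into similarity classes is {M1}, {M2, M3}.

2 classes: {M1}, {M2, M3}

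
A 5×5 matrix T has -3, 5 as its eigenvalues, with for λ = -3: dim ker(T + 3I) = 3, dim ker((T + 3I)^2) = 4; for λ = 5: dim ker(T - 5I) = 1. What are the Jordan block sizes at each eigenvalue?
Jordan blocks: (-3, 2), (-3, 1), (-3, 1), (5, 1)

λ = -3: successive nullity increments [3, 1] count blocks of size ≥ k; block sizes are [2, 1, 1].
λ = 5: successive nullity increments [1] count blocks of size ≥ k; block sizes are [1].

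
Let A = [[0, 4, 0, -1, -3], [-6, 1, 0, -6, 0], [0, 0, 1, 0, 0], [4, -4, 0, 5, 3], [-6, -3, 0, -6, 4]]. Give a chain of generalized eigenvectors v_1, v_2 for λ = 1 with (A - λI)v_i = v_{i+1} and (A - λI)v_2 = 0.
v_1 = [[0, 1, 0, 0, 1]]^T, v_2 = [[1, 0, 0, -1, 0]]^T

We seek v_1 ∈ ker((A - I)^2) \ ker(A - I), then set v_{i+1} = (A - I) v_i.

One such chain is v_1 = [[0, 1, 0, 0, 1]]^T, v_2 = [[1, 0, 0, -1, 0]]^T. Check: (A - I) v_2 = [[0, 0, 0, 0, 0]]^T = 0.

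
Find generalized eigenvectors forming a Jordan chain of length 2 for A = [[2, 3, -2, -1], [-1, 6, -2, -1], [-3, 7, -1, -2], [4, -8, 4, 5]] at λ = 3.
v_1 = [[0, 1, 3, -4]]^T, v_2 = [[1, 1, 3, -4]]^T

We seek v_1 ∈ ker((A - 3I)^2) \ ker(A - 3I), then set v_{i+1} = (A - 3I) v_i.

One such chain is v_1 = [[0, 1, 3, -4]]^T, v_2 = [[1, 1, 3, -4]]^T. Check: (A - 3I) v_2 = [[0, 0, 0, 0]]^T = 0.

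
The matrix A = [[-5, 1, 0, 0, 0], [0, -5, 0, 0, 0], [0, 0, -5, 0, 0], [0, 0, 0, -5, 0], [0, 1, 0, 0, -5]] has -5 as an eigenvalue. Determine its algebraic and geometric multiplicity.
algebraic multiplicity 5, geometric multiplicity 4

The characteristic polynomial is (x + 5)^5, so the factor x + 5 appears with exponent 5: the algebraic multiplicity is 5.

rank(A + 5I) = 1, so the eigenspace has dimension 5 - 1 = 4: the geometric multiplicity is 4.

Since 4 < 5, A is not diagonalizable.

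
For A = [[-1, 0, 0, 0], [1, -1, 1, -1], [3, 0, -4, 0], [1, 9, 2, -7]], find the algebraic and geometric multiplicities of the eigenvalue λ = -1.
The characteristic polynomial is (x + 1)(x + 4)^3, so the factor x + 1 appears with exponent 1: the algebraic multiplicity is 1.

rank(A + I) = 3, so the eigenspace has dimension 4 - 3 = 1: the geometric multiplicity is 1.

algebraic multiplicity 1, geometric multiplicity 1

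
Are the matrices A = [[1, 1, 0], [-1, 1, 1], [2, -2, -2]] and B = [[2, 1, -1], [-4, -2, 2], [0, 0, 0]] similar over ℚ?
No.

Both have characteristic polynomial x^3, but the minimal polynomial of A is x^3 while the minimal polynomial of B is x^2. The minimal polynomial is a similarity invariant, so A and B are not similar.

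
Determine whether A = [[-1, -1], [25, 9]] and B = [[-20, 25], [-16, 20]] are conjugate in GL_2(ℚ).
trace(A) = 8 but trace(B) = 0. The trace is a similarity invariant, so A and B are not similar.

No.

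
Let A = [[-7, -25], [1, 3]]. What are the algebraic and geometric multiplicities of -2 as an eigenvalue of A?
algebraic multiplicity 2, geometric multiplicity 1

The characteristic polynomial is (x + 2)^2, so the factor x + 2 appears with exponent 2: the algebraic multiplicity is 2.

rank(A + 2I) = 1, so the eigenspace has dimension 2 - 1 = 1: the geometric multiplicity is 1.

Since 1 < 2, A is not diagonalizable.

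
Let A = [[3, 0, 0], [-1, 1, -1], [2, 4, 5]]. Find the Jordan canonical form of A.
J = [[3, 1, 0], [0, 3, 0], [0, 0, 3]]

The characteristic polynomial is det(xI - A) = (x - 3)^3, so the eigenvalues are 3 (algebraic multiplicity 3).

For λ = 3: rank(A - 3I) = 1, rank((A - 3I)^2) = 0. The eigenspace has dimension 3 - 1 = 2, so there are 2 Jordan blocks; the rank sequence gives block sizes [2, 1].

Assembling the blocks gives the Jordan form J above.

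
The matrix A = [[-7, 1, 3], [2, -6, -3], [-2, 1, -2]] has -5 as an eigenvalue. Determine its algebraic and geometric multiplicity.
algebraic multiplicity 3, geometric multiplicity 2

The characteristic polynomial is (x + 5)^3, so the factor x + 5 appears with exponent 3: the algebraic multiplicity is 3.

rank(A + 5I) = 1, so the eigenspace has dimension 3 - 1 = 2: the geometric multiplicity is 2.

Since 2 < 3, A is not diagonalizable.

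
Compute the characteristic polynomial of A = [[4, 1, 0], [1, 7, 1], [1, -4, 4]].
χ_A(x) = (x - 5)^3

xI - A = [[x - 4, -1, 0], [-1, x - 7, -1], [-1, 4, x - 4]].

Expanding det(xI - A) along the first row:
det(xI - A) = + (x - 4)·det([[x - 7, -1], [4, x - 4]]) - (-1)·det([[-1, -1], [-1, x - 4]]) + (0)·det([[-1, x - 7], [-1, 4]]).

Evaluating gives χ_A(x) = x^3 - 15x^2 + 75x - 125 = (x - 5)^3.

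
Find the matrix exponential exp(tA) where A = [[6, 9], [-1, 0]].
A has Jordan form J = [[3, 1], [0, 3]] with A = PJP^{-1}, so e^{tA} = P e^{tJ} P^{-1}.

For a Jordan block J_k(λ), e^{tJ_k(λ)} = e^{λt} · (I + tN + t^2 N^2/2! + ... + t^{k-1} N^{k-1}/(k-1)!) where N is the nilpotent superdiagonal part.

Assembling the blocks and conjugating back gives the entries of e^{tA} as shown above.

e^{tA} = [[(3*t + 1)*e^{3*t}, 9*t*e^{3*t}], [-t*e^{3*t}, (1 - 3*t)*e^{3*t}]]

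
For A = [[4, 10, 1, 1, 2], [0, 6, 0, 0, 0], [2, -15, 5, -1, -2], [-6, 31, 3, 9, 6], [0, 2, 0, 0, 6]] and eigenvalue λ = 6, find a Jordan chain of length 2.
v_1 = [[0, 1, 1, -2, -2]]^T, v_2 = [[5, 0, -10, 16, 2]]^T

We seek v_1 ∈ ker((A - 6I)^2) \ ker(A - 6I), then set v_{i+1} = (A - 6I) v_i.

One such chain is v_1 = [[0, 1, 1, -2, -2]]^T, v_2 = [[5, 0, -10, 16, 2]]^T. Check: (A - 6I) v_2 = [[0, 0, 0, 0, 0]]^T = 0.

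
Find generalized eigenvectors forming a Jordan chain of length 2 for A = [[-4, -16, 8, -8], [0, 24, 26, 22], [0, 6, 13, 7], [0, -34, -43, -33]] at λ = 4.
We seek v_1 ∈ ker((A - 4I)^2) \ ker(A - 4I), then set v_{i+1} = (A - 4I) v_i.

One such chain is v_1 = [[1, 1, 1, -2]]^T, v_2 = [[0, 2, 1, -3]]^T. Check: (A - 4I) v_2 = [[0, 0, 0, 0]]^T = 0.

v_1 = [[1, 1, 1, -2]]^T, v_2 = [[0, 2, 1, -3]]^T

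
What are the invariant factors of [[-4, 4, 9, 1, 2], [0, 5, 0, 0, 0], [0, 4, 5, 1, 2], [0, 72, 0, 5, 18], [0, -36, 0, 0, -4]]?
(x - 5)(x + 4), (x - 5)^2(x + 4)

The Jordan structure of A has elementary divisors (x + 4), (x + 4), (x - 5)^2, (x - 5). Arranging the block sizes at each eigenvalue in decreasing order and taking row products gives the invariant factors.

Invariant factors (smallest first, each dividing the next): (x - 5)(x + 4), (x - 5)^2(x + 4).

Check: the last factor (x - 5)^2(x + 4) is the minimal polynomial, and the product (x - 5)^3(x + 4)^2 is the characteristic polynomial.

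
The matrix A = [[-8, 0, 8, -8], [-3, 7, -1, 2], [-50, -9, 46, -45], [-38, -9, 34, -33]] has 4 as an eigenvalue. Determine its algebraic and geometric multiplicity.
The characteristic polynomial is x(x - 4)^3, so the factor x - 4 appears with exponent 3: the algebraic multiplicity is 3.

rank(A - 4I) = 3, so the eigenspace has dimension 4 - 3 = 1: the geometric multiplicity is 1.

Since 1 < 3, A is not diagonalizable.

algebraic multiplicity 3, geometric multiplicity 1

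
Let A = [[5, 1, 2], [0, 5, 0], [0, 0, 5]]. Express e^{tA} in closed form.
e^{tA} = [[e^{5*t}, t*e^{5*t}, 2*t*e^{5*t}], [0, e^{5*t}, 0], [0, 0, e^{5*t}]]

A has Jordan form J = [[5, 1, 0], [0, 5, 0], [0, 0, 5]] with A = PJP^{-1}, so e^{tA} = P e^{tJ} P^{-1}.

For a Jordan block J_k(λ), e^{tJ_k(λ)} = e^{λt} · (I + tN + t^2 N^2/2! + ... + t^{k-1} N^{k-1}/(k-1)!) where N is the nilpotent superdiagonal part.

Assembling the blocks and conjugating back gives the entries of e^{tA} as shown above.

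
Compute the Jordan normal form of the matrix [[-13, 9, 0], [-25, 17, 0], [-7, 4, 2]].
The characteristic polynomial is det(xI - A) = (x - 2)^3, so the eigenvalues are 2 (algebraic multiplicity 3).

For λ = 2: rank(A - 2I) = 2, rank((A - 2I)^2) = 1, rank((A - 2I)^3) = 0. The eigenspace has dimension 3 - 2 = 1, so there is 1 Jordan block; the rank sequence gives block sizes [3].

Assembling the blocks gives the Jordan form J above.

J = [[2, 1, 0], [0, 2, 1], [0, 0, 2]]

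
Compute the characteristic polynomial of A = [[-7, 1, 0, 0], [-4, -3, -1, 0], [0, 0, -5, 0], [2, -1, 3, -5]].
xI - A = [[x + 7, -1, 0, 0], [4, x + 3, 1, 0], [0, 0, x + 5, 0], [-2, 1, -3, x + 5]].

Expanding det(xI - A) along the first row:
det(xI - A) = + (x + 7)·det([[x + 3, 1, 0], [0, x + 5, 0], [1, -3, x + 5]]) - (-1)·det([[4, 1, 0], [0, x + 5, 0], [-2, -3, x + 5]]) + (0)·det([[4, x + 3, 0], [0, 0, 0], [-2, 1, x + 5]]) - (0)·det([[4, x + 3, 1], [0, 0, x + 5], [-2, 1, -3]]).

Evaluating gives χ_A(x) = x^4 + 20x^3 + 150x^2 + 500x + 625 = (x + 5)^4.

χ_A(x) = (x + 5)^4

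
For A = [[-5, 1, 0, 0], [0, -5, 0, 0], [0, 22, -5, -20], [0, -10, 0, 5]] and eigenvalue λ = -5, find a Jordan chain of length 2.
We seek v_1 ∈ ker((A + 5I)^2) \ ker(A + 5I), then set v_{i+1} = (A + 5I) v_i.

One such chain is v_1 = [[-2, 1, -2, 1]]^T, v_2 = [[1, 0, 2, 0]]^T. Check: (A + 5I) v_2 = [[0, 0, 0, 0]]^T = 0.

v_1 = [[-2, 1, -2, 1]]^T, v_2 = [[1, 0, 2, 0]]^T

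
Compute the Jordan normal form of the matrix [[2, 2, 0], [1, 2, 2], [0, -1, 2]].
The characteristic polynomial is det(xI - A) = (x - 2)^3, so the eigenvalues are 2 (algebraic multiplicity 3).

For λ = 2: rank(A - 2I) = 2, rank((A - 2I)^2) = 1, rank((A - 2I)^3) = 0. The eigenspace has dimension 3 - 2 = 1, so there is 1 Jordan block; the rank sequence gives block sizes [3].

Assembling the blocks gives the Jordan form J above.

J = [[2, 1, 0], [0, 2, 1], [0, 0, 2]]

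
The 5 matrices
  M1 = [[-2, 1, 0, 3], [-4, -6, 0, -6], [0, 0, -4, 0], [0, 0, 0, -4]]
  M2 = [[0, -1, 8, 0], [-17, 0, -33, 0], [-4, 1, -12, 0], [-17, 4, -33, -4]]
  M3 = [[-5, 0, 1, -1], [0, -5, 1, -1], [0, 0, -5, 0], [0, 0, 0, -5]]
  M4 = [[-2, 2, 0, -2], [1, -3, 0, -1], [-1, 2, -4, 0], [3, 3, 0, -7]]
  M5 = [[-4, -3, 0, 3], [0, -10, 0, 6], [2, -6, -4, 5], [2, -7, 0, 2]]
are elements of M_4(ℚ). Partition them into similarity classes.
Characteristic polynomials: χ_{M1} = (x + 4)^4, χ_{M2} = (x + 4)^4, χ_{M3} = (x + 5)^4, χ_{M4} = (x + 4)^4, χ_{M5} = (x + 4)^4.

{M1}: invariant factors x + 4, x + 4, (x + 4)^2.

{M2, M5}: invariant factors x + 4, (x + 4)^3.

{M3}: invariant factors x + 5, x + 5, (x + 5)^2.

{M4}: invariant factors (x + 4)^2, (x + 4)^2.

Matrices are similar if and only if their invariant-factor lists agree; the partition into similarity classes is {M1}, {M2, M5}, {M3}, {M4}.

4 classes: {M1}, {M2, M5}, {M3}, {M4}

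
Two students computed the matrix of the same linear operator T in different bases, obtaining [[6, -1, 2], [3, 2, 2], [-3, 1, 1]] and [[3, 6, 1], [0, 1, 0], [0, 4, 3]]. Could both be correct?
No.

trace(A) = 9 but trace(B) = 7. The trace is a similarity invariant, so A and B are not similar.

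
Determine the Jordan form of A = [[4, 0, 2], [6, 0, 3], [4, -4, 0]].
The characteristic polynomial is det(xI - A) = x(x - 2)^2, so the eigenvalues are 0 (algebraic multiplicity 1), 2 (algebraic multiplicity 2).

For λ = 0: algebraic multiplicity 1 gives one 1×1 block.

For λ = 2: rank(A - 2I) = 2, rank((A - 2I)^2) = 1. The eigenspace has dimension 3 - 2 = 1, so there is 1 Jordan block; the rank sequence gives block sizes [2].

Assembling the blocks gives the Jordan form J above.

J = [[0, 0, 0], [0, 2, 1], [0, 0, 2]]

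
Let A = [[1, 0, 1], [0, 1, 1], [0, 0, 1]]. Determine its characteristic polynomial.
χ_A(x) = (x - 1)^3

xI - A = [[x - 1, 0, -1], [0, x - 1, -1], [0, 0, x - 1]].

Expanding det(xI - A) along the first row:
det(xI - A) = + (x - 1)·det([[x - 1, -1], [0, x - 1]]) - (0)·det([[0, -1], [0, x - 1]]) + (-1)·det([[0, x - 1], [0, 0]]).

Evaluating gives χ_A(x) = x^3 - 3x^2 + 3x - 1 = (x - 1)^3.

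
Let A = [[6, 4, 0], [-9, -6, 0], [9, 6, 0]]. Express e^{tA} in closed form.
e^{tA} = [[6*t + 1, 4*t, 0], [-9*t, 1 - 6*t, 0], [9*t, 6*t, 1]]

A has Jordan form J = [[0, 1, 0], [0, 0, 0], [0, 0, 0]] with A = PJP^{-1}, so e^{tA} = P e^{tJ} P^{-1}.

For a Jordan block J_k(λ), e^{tJ_k(λ)} = e^{λt} · (I + tN + t^2 N^2/2! + ... + t^{k-1} N^{k-1}/(k-1)!) where N is the nilpotent superdiagonal part.

Assembling the blocks and conjugating back gives the entries of e^{tA} as shown above.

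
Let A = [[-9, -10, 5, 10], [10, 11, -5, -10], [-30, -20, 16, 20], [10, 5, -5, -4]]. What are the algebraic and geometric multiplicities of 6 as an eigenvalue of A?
algebraic multiplicity 2, geometric multiplicity 2

The characteristic polynomial is (x - 6)^2(x - 1)^2, so the factor x - 6 appears with exponent 2: the algebraic multiplicity is 2.

rank(A - 6I) = 2, so the eigenspace has dimension 4 - 2 = 2: the geometric multiplicity is 2.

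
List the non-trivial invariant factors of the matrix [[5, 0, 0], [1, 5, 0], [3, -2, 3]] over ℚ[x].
The Jordan structure of A has elementary divisors (x - 3), (x - 5)^2. Arranging the block sizes at each eigenvalue in decreasing order and taking row products gives the invariant factors.

Invariant factors (smallest first, each dividing the next): (x - 5)^2(x - 3).

Check: the last factor (x - 5)^2(x - 3) is the minimal polynomial, and the product (x - 5)^2(x - 3) is the characteristic polynomial.

(x - 5)^2(x - 3)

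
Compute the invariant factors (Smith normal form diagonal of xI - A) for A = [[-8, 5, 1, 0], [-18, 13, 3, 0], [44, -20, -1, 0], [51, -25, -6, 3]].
The Jordan structure of A has elementary divisors (x + 2), (x - 3)^2, (x - 3). Arranging the block sizes at each eigenvalue in decreasing order and taking row products gives the invariant factors.

Invariant factors (smallest first, each dividing the next): x - 3, (x - 3)^2(x + 2).

Check: the last factor (x - 3)^2(x + 2) is the minimal polynomial, and the product (x - 3)^3(x + 2) is the characteristic polynomial.

x - 3, (x - 3)^2(x + 2)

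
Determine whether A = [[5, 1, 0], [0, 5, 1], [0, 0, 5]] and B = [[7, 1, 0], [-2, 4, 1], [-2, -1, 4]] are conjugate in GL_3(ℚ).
Two matrices over a field are similar if and only if they have the same invariant factors.

Both A and B have characteristic polynomial (x - 5)^3 and minimal polynomial (x - 5)^3. Computing further, both have invariant factors (x - 5)^3. Hence A and B are similar.

Yes.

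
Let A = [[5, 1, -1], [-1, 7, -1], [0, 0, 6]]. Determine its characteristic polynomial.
xI - A = [[x - 5, -1, 1], [1, x - 7, 1], [0, 0, x - 6]].

Expanding det(xI - A) along the first row:
det(xI - A) = + (x - 5)·det([[x - 7, 1], [0, x - 6]]) - (-1)·det([[1, 1], [0, x - 6]]) + (1)·det([[1, x - 7], [0, 0]]).

Evaluating gives χ_A(x) = x^3 - 18x^2 + 108x - 216 = (x - 6)^3.

χ_A(x) = (x - 6)^3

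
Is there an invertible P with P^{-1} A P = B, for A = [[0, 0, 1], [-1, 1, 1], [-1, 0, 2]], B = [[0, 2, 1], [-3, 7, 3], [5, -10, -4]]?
Two matrices over a field are similar if and only if they have the same invariant factors.

Both A and B have characteristic polynomial (x - 1)^3 and minimal polynomial (x - 1)^2. Computing further, both have invariant factors x - 1, (x - 1)^2. Hence A and B are similar.

Yes.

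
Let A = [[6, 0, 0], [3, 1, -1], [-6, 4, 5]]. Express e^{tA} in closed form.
A has Jordan form J = [[3, 1, 0], [0, 3, 0], [0, 0, 6]] with A = PJP^{-1}, so e^{tA} = P e^{tJ} P^{-1}.

For a Jordan block J_k(λ), e^{tJ_k(λ)} = e^{λt} · (I + tN + t^2 N^2/2! + ... + t^{k-1} N^{k-1}/(k-1)!) where N is the nilpotent superdiagonal part.

Assembling the blocks and conjugating back gives the entries of e^{tA} as shown above.

e^{tA} = [[e^{6*t}, 0, 0], [e^{6*t} - e^{3*t}, (1 - 2*t)*e^{3*t}, -t*e^{3*t}], [2*(1 - e^{3*t})*e^{3*t}, 4*t*e^{3*t}, (2*t + 1)*e^{3*t}]]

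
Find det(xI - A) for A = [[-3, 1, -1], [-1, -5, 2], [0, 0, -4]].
xI - A = [[x + 3, -1, 1], [1, x + 5, -2], [0, 0, x + 4]].

Expanding det(xI - A) along the first row:
det(xI - A) = + (x + 3)·det([[x + 5, -2], [0, x + 4]]) - (-1)·det([[1, -2], [0, x + 4]]) + (1)·det([[1, x + 5], [0, 0]]).

Evaluating gives χ_A(x) = x^3 + 12x^2 + 48x + 64 = (x + 4)^3.

χ_A(x) = (x + 4)^3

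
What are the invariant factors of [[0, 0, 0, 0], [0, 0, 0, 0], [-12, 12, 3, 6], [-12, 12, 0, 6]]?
The Jordan structure of A has elementary divisors x, x, (x - 3), (x - 6). Arranging the block sizes at each eigenvalue in decreasing order and taking row products gives the invariant factors.

Invariant factors (smallest first, each dividing the next): x, x(x - 6)(x - 3).

Check: the last factor x(x - 6)(x - 3) is the minimal polynomial, and the product x^2(x - 6)(x - 3) is the characteristic polynomial.

x, x(x - 6)(x - 3)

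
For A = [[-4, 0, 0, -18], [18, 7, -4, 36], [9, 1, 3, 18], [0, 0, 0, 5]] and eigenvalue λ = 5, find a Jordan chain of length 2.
We seek v_1 ∈ ker((A - 5I)^2) \ ker(A - 5I), then set v_{i+1} = (A - 5I) v_i.

One such chain is v_1 = [[0, 1, 0, 0]]^T, v_2 = [[0, 2, 1, 0]]^T. Check: (A - 5I) v_2 = [[0, 0, 0, 0]]^T = 0.

v_1 = [[0, 1, 0, 0]]^T, v_2 = [[0, 2, 1, 0]]^T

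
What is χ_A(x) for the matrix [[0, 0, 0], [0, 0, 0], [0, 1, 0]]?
χ_A(x) = x^3

xI - A = [[x, 0, 0], [0, x, 0], [0, -1, x]].

Expanding det(xI - A) along the first row:
det(xI - A) = + (x)·det([[x, 0], [-1, x]]) - (0)·det([[0, 0], [0, x]]) + (0)·det([[0, x], [0, -1]]).

Evaluating gives χ_A(x) = x^3.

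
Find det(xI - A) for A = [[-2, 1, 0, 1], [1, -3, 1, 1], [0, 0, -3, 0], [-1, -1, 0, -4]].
χ_A(x) = (x + 3)^4

xI - A = [[x + 2, -1, 0, -1], [-1, x + 3, -1, -1], [0, 0, x + 3, 0], [1, 1, 0, x + 4]].

Expanding det(xI - A) along the first row:
det(xI - A) = + (x + 2)·det([[x + 3, -1, -1], [0, x + 3, 0], [1, 0, x + 4]]) - (-1)·det([[-1, -1, -1], [0, x + 3, 0], [1, 0, x + 4]]) + (0)·det([[-1, x + 3, -1], [0, 0, 0], [1, 1, x + 4]]) - (-1)·det([[-1, x + 3, -1], [0, 0, x + 3], [1, 1, 0]]).

Evaluating gives χ_A(x) = x^4 + 12x^3 + 54x^2 + 108x + 81 = (x + 3)^4.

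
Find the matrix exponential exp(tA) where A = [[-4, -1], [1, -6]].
A has Jordan form J = [[-5, 1], [0, -5]] with A = PJP^{-1}, so e^{tA} = P e^{tJ} P^{-1}.

For a Jordan block J_k(λ), e^{tJ_k(λ)} = e^{λt} · (I + tN + t^2 N^2/2! + ... + t^{k-1} N^{k-1}/(k-1)!) where N is the nilpotent superdiagonal part.

Assembling the blocks and conjugating back gives the entries of e^{tA} as shown above.

e^{tA} = [[(t + 1)*e^{-5*t}, -t*e^{-5*t}], [t*e^{-5*t}, (1 - t)*e^{-5*t}]]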